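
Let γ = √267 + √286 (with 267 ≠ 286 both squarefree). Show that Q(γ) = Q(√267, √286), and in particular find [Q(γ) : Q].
[Q(γ) : Q] = 4 (equivalently, Q(γ) = Q(√267, √286))

Obviously Q(γ) ⊆ Q(√267, √286), and [Q(√267, √286):Q] = 4 (since 267, 286 are distinct squarefree integers > 1 with 76362 not a perfect square). To show equality we compute the minimal polynomial of γ. From γ = √267 + √286: γ^2 = 267 + 2√(76362) + 286 = 553 + 2√(76362), so γ^2 - 553 = 2√(76362); squaring, (γ^2 - 553)^2 = 4·76362, i.e. γ^4 - 1106γ^2 + 305809 - 305448 = 0, i.e. γ^4 - 1106γ^2 + 361 = 0. So γ is a root of x^4 - 1106x^2 + 361. This polynomial is irreducible over Q: it has no rational root (each ±√267 ± √286 is irrational), and any factorization into two quadratics over Q would force √(76362) ∈ Q (pairing opposite roots) or √267, √286 ∈ Q (other pairings), all impossible. Hence [Q(γ):Q] = 4 = [Q(√267, √286):Q], so Q(γ) = Q(√267, √286).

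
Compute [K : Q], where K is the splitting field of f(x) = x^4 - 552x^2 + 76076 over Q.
[K : Q] = 4

Solving the quadratic in x^2: x^2 = (552 ± √(552^2 - 4·76076))/2 = (552 ± √400)/2 = (552 ± 20)/2, giving x^2 = 286 or x^2 = 266. So f(x) = (x^2 - 286)(x^2 - 266) and the roots of f are ±√286, ±√266. Hence the splitting field is K = Q(√286, √266). Since 286 and 266 are distinct squarefree integers > 1, their product 76076 is not a perfect square, so √266 ∉ Q(√286). By the tower law [K:Q] = [Q(√286,√266):Q(√286)] · [Q(√286):Q] = 2 · 2 = 4.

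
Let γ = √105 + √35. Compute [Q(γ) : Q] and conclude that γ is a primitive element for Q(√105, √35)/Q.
[Q(γ) : Q] = 4 (equivalently, Q(γ) = Q(√105, √35))

Obviously Q(γ) ⊆ Q(√105, √35), and [Q(√105, √35):Q] = 4 (since 105, 35 are distinct squarefree integers > 1 with 3675 not a perfect square). To show equality we compute the minimal polynomial of γ. From γ = √105 + √35: γ^2 = 105 + 2√(3675) + 35 = 140 + 2√(3675), so γ^2 - 140 = 2√(3675); squaring, (γ^2 - 140)^2 = 4·3675, i.e. γ^4 - 280γ^2 + 19600 - 14700 = 0, i.e. γ^4 - 280γ^2 + 4900 = 0. So γ is a root of x^4 - 280x^2 + 4900. This polynomial is irreducible over Q: it has no rational root (each ±√105 ± √35 is irrational), and any factorization into two quadratics over Q would force √(3675) ∈ Q (pairing opposite roots) or √105, √35 ∈ Q (other pairings), all impossible. Hence [Q(γ):Q] = 4 = [Q(√105, √35):Q], so Q(γ) = Q(√105, √35).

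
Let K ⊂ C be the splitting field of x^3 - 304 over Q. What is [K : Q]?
[K : Q] = 6

The roots of x^3 - 304 are ∛304, ω∛304, ω^2∛304 where ω = e^(2πi/3) is a primitive cube root of unity, so K = Q(∛304, ω). Now [Q(∛304):Q] = 3 (since 304 is not a perfect cube, x^3 - 304 is irreducible) and [Q(ω):Q] = 2. Both 2 and 3 divide [K:Q], and [K:Q] ≤ 3·2 = 6, so [K:Q] = 6. (Equivalently: Q(∛304) ⊂ R but ω ∉ R, so [K : Q(∛304)] = 2.)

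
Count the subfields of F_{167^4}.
F_{167^4} has 3 subfields

The subfields of F_{p^n} are exactly the fields F_{p^d} for d | n (each is the fixed field of the unique index-d subgroup of Gal(F_{p^n}/F_p) ≅ Z/nZ). The divisors of n = 4 are {1, 2, 4}, giving 3 subfields: F_{167^1}, F_{167^2}, F_{167^4}.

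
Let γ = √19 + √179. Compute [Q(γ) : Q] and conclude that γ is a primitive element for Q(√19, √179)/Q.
[Q(γ) : Q] = 4 (equivalently, Q(γ) = Q(√19, √179))

Obviously Q(γ) ⊆ Q(√19, √179), and [Q(√19, √179):Q] = 4 (since 19, 179 are distinct squarefree integers > 1 with 3401 not a perfect square). To show equality we compute the minimal polynomial of γ. From γ = √19 + √179: γ^2 = 19 + 2√(3401) + 179 = 198 + 2√(3401), so γ^2 - 198 = 2√(3401); squaring, (γ^2 - 198)^2 = 4·3401, i.e. γ^4 - 396γ^2 + 39204 - 13604 = 0, i.e. γ^4 - 396γ^2 + 25600 = 0. So γ is a root of x^4 - 396x^2 + 25600. This polynomial is irreducible over Q: it has no rational root (each ±√19 ± √179 is irrational), and any factorization into two quadratics over Q would force √(3401) ∈ Q (pairing opposite roots) or √19, √179 ∈ Q (other pairings), all impossible. Hence [Q(γ):Q] = 4 = [Q(√19, √179):Q], so Q(γ) = Q(√19, √179).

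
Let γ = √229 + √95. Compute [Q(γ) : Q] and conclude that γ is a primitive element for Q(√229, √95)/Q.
[Q(γ) : Q] = 4 (equivalently, Q(γ) = Q(√229, √95))

Obviously Q(γ) ⊆ Q(√229, √95), and [Q(√229, √95):Q] = 4 (since 229, 95 are distinct squarefree integers > 1 with 21755 not a perfect square). To show equality we compute the minimal polynomial of γ. From γ = √229 + √95: γ^2 = 229 + 2√(21755) + 95 = 324 + 2√(21755), so γ^2 - 324 = 2√(21755); squaring, (γ^2 - 324)^2 = 4·21755, i.e. γ^4 - 648γ^2 + 104976 - 87020 = 0, i.e. γ^4 - 648γ^2 + 17956 = 0. So γ is a root of x^4 - 648x^2 + 17956. This polynomial is irreducible over Q: it has no rational root (each ±√229 ± √95 is irrational), and any factorization into two quadratics over Q would force √(21755) ∈ Q (pairing opposite roots) or √229, √95 ∈ Q (other pairings), all impossible. Hence [Q(γ):Q] = 4 = [Q(√229, √95):Q], so Q(γ) = Q(√229, √95).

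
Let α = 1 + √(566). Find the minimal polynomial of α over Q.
m_α(x) = x^2 - 2x - 565

From α - 1 = √(566), squaring gives (α - 1)^2 = 566, i.e. α^2 - 2α + 1 = 566, so α^2 - 2α - 565 = 0. The discriminant of x^2 - 2x - 565 is (-2)^2 - 4·(-565) = 4 + 2260 = 2264, and 4·(566) is not a perfect square in Q since 566 is squarefree and ≠ 1. Hence x^2 - 2x - 565 is irreducible over Q and is the minimal polynomial of α.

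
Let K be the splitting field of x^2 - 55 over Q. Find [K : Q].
[K : Q] = 2

f(x) = x^2 - 55 factors as (x - √55)(x + √55). The splitting field is K = Q(√55). Since 55 is squarefree and > 1, it is not a perfect square, so x^2 - 55 is irreducible over Q and [Q(√55) : Q] = 2. Hence [K : Q] = 2.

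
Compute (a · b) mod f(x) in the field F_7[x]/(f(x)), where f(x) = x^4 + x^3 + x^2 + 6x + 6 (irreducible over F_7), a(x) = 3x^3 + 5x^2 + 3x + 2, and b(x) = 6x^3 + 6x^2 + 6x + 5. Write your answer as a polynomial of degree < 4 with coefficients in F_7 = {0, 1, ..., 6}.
a · b ≡ 3x^3 + x^2 + 5x (mod f(x))

Multiply in F_7[x]: a(x)·b(x) = (3x^3 + 5x^2 + 3x + 2)·(6x^3 + 6x^2 + 6x + 5) = 4x^6 + 6x^5 + 3x^4 + 5x^3 + 6x^2 + 6x + 3. This has degree ≥ 4, so divide by f(x) over F_7: 4x^6 + 6x^5 + 3x^4 + 5x^3 + 6x^2 + 6x + 3 = (4x^2 + 2x + 4)·(x^4 + x^3 + x^2 + 6x + 6) + (3x^3 + x^2 + 5x). Hence a·b ≡ 3x^3 + x^2 + 5x (mod f). (F_7[x]/(f) is a field with 7^4 = 2401 elements since f is irreducible of degree 4.)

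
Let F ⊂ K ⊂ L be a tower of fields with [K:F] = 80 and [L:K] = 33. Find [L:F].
[L:F] = 2640

The tower law says that for any tower of field extensions F ⊂ K ⊂ L with finite degrees, [L:F] = [L:K] · [K:F]. Here this gives [L:F] = 33 · 80 = 2640.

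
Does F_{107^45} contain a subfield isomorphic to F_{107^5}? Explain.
Yes: F_{107^5} is a subfield of F_{107^45}

F_{p^m} embeds in F_{p^n} iff m | n (since F_{p^n} is the splitting field of x^(p^n) - x, and F_{p^m} ⊂ F_{p^n} forces p^n to be a power of p^m, i.e. m | n; conversely if m | n then every root of x^(p^m) - x is a root of x^(p^n) - x). Here 5 | 45 (since 45 = 9·5), so F_{107^5} is a subfield of F_{107^45}, and [F_{107^45} : F_{107^5}] = 45/5 = 9.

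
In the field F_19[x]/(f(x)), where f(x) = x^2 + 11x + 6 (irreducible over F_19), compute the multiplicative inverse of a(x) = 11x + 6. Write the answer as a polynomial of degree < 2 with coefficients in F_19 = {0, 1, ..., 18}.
a(x)^(-1) ≡ 15x + 10 (mod f(x))

Since f is irreducible over F_19, F_19[x]/(f) is a field and a(x) ≠ 0 has an inverse. Apply the extended Euclidean algorithm to f(x) and a(x) in F_19[x]: f(x) = (7x + 11)·a(x) + (16). The last nonzero remainder is the constant 16 = gcd(f, a) in F_19. Back-substituting through the division chain expresses 16 = s(x)·a(x) + t(x)·f(x) with s(x) ≡ 12x + 8 (mod f), so (12x + 8)·a(x) ≡ 16 (mod f). Multiplying by 16^(-1) ≡ 6 in F_19 gives a(x)^(-1) ≡ 6·(12x + 8) ≡ 15x + 10 (mod f). Check: (11x + 6)·(15x + 10) = 13x^2 + 10x + 3 ≡ 1 (mod x^2 + 11x + 6).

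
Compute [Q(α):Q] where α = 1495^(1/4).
[Q(α):Q] = 4

α is a root of x^4 - 1495. By Eisenstein's criterion at the prime p = 5 (which divides the constant term 1495 but p^2 = 25 does not, since 1495 is squarefree), x^4 - 1495 is irreducible over Q. Hence [Q(α):Q] = 4.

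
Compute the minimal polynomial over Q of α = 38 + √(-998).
m_α(x) = x^2 - 76x + 2442

From α - 38 = √(-998), squaring gives (α - 38)^2 = -998, i.e. α^2 - 76α + 1444 = -998, so α^2 - 76α + 2442 = 0. The discriminant of x^2 - 76x + 2442 is (-76)^2 - 4·(2442) = 5776 - 9768 = -3992, and 4·(-998) is not a perfect square in Q since -998 is squarefree and ≠ 1. Hence x^2 - 76x + 2442 is irreducible over Q and is the minimal polynomial of α.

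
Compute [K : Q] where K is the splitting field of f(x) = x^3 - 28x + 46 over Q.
[K : Q] = 6

By the rational root test, any rational root of the monic integer polynomial f(x) = x^3 - 28x + 46 must be an integer dividing the constant term 46, i.e. one of ±{1, 2, 23, 46}. Evaluating: f(1) = 19, f(-1) = 73, f(2) = -2, f(-2) = 94, f(23) = 11569, f(-23) = -11477, f(46) = 96094, f(-46) = -96002; none is 0, so f has no rational root and is therefore irreducible over Q (a cubic with no linear factor over a field is irreducible). For an irreducible cubic, the Galois group is A_3 or S_3 according as the discriminant disc(f) = -4a^3 - 27b^2 = -4·(-28)^3 - 27·(46)^2 = 30676 is or is not a square in Q. Here disc(f) = 30676 is not a perfect square in Q, so the Galois group of f over Q is not contained in A_3 and must be all of S_3. The splitting field has degree |S_3| = 6 over Q, so [K : Q] = 6.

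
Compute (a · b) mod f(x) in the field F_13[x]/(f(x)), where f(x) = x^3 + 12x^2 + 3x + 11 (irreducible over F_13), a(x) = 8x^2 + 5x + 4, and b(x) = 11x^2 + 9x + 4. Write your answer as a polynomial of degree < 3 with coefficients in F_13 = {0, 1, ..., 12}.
a · b ≡ 7x^2 + 3x + 4 (mod f(x))

Multiply in F_13[x]: a(x)·b(x) = (8x^2 + 5x + 4)·(11x^2 + 9x + 4) = 10x^4 + 10x^3 + 4x^2 + 4x + 3. This has degree ≥ 3, so divide by f(x) over F_13: 10x^4 + 10x^3 + 4x^2 + 4x + 3 = (10x + 7)·(x^3 + 12x^2 + 3x + 11) + (7x^2 + 3x + 4). Hence a·b ≡ 7x^2 + 3x + 4 (mod f). (F_13[x]/(f) is a field with 13^3 = 2197 elements since f is irreducible of degree 3.)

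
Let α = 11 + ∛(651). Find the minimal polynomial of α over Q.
m_α(x) = x^3 - 33x^2 + 363x - 1982

Set β = α - 11 = ∛(651), so β^3 = 651. Then (α - 11)^3 - 651 = 0, i.e. α is a root of g(x) = (x - 11)^3 - 651 = x^3 - 33x^2 + 363x - 1982. Since g(x) = h(x - 11) where h(x) = x^3 - 651, and h is irreducible over Q (because 651 is not a perfect cube, so h has no rational root, and a monic cubic with no rational root is irreducible), g is also irreducible (irreducibility is preserved under the substitution x → x - 11). Hence m_α(x) = x^3 - 33x^2 + 363x - 1982.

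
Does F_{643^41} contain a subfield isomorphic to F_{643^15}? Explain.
No: F_{643^15} is not a subfield of F_{643^41}

F_{p^m} embeds in F_{p^n} iff m | n. Here 15 ∤ 41 (since 41 = 2·15 + 11 with remainder 11 ≠ 0), so F_{643^15} is not a subfield of F_{643^41}. Equivalently: if it were, the tower law would give 15 = [F_{643^15}:F_643] dividing [F_{643^41}:F_643] = 41, contradiction.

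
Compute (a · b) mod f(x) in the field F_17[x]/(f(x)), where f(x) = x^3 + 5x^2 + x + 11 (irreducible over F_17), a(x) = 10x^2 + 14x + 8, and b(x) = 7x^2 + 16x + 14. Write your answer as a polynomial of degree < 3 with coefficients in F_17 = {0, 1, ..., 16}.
a · b ≡ 11x^2 + 3x + 2 (mod f(x))

Multiply in F_17[x]: a(x)·b(x) = (10x^2 + 14x + 8)·(7x^2 + 16x + 14) = 2x^4 + 3x^3 + 12x^2 + x + 10. This has degree ≥ 3, so divide by f(x) over F_17: 2x^4 + 3x^3 + 12x^2 + x + 10 = (2x + 10)·(x^3 + 5x^2 + x + 11) + (11x^2 + 3x + 2). Hence a·b ≡ 11x^2 + 3x + 2 (mod f). (F_17[x]/(f) is a field with 17^3 = 4913 elements since f is irreducible of degree 3.)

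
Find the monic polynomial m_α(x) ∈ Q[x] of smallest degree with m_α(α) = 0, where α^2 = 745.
m_α(x) = x^2 - 745

α satisfies α^2 - 745 = 0, so x^2 - 745 annihilates α. Since d = 745 is squarefree and ≠ 1, it is not a perfect square in Q, so x^2 - 745 has no rational root and is therefore irreducible over Q (a degree-2 polynomial over a field is irreducible iff it has no root). Hence m_α(x) = x^2 - 745.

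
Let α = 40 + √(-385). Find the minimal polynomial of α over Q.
m_α(x) = x^2 - 80x + 1985

From α - 40 = √(-385), squaring gives (α - 40)^2 = -385, i.e. α^2 - 80α + 1600 = -385, so α^2 - 80α + 1985 = 0. The discriminant of x^2 - 80x + 1985 is (-80)^2 - 4·(1985) = 6400 - 7940 = -1540, and 4·(-385) is not a perfect square in Q since -385 is squarefree and ≠ 1. Hence x^2 - 80x + 1985 is irreducible over Q and is the minimal polynomial of α.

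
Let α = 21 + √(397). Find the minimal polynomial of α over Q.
m_α(x) = x^2 - 42x + 44

From α - 21 = √(397), squaring gives (α - 21)^2 = 397, i.e. α^2 - 42α + 441 = 397, so α^2 - 42α + 44 = 0. The discriminant of x^2 - 42x + 44 is (-42)^2 - 4·(44) = 1764 - 176 = 1588, and 4·(397) is not a perfect square in Q since 397 is squarefree and ≠ 1. Hence x^2 - 42x + 44 is irreducible over Q and is the minimal polynomial of α.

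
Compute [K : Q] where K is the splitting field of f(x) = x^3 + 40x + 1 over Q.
[K : Q] = 6

By the rational root test, any rational root of the monic integer polynomial f(x) = x^3 + 40x + 1 must be an integer dividing the constant term 1, i.e. one of ±{1}. Evaluating: f(1) = 42, f(-1) = -40; none is 0, so f has no rational root and is therefore irreducible over Q (a cubic with no linear factor over a field is irreducible). For an irreducible cubic, the Galois group is A_3 or S_3 according as the discriminant disc(f) = -4a^3 - 27b^2 = -4·(40)^3 - 27·(1)^2 = -256027 is or is not a square in Q. Here disc(f) = -256027 is not a perfect square in Q, so the Galois group of f over Q is not contained in A_3 and must be all of S_3. The splitting field has degree |S_3| = 6 over Q, so [K : Q] = 6.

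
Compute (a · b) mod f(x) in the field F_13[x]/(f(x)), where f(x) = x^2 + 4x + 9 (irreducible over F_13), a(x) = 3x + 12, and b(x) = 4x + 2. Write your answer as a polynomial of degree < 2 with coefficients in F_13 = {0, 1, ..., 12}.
a · b ≡ 6x + 7 (mod f(x))

Multiply in F_13[x]: a(x)·b(x) = (3x + 12)·(4x + 2) = 12x^2 + 2x + 11. This has degree ≥ 2, so divide by f(x) over F_13: 12x^2 + 2x + 11 = (12)·(x^2 + 4x + 9) + (6x + 7). Hence a·b ≡ 6x + 7 (mod f). (F_13[x]/(f) is a field with 13^2 = 169 elements since f is irreducible of degree 2.)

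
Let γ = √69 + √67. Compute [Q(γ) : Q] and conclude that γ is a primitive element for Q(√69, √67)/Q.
[Q(γ) : Q] = 4 (equivalently, Q(γ) = Q(√69, √67))

Obviously Q(γ) ⊆ Q(√69, √67), and [Q(√69, √67):Q] = 4 (since 69, 67 are distinct squarefree integers > 1 with 4623 not a perfect square). To show equality we compute the minimal polynomial of γ. From γ = √69 + √67: γ^2 = 69 + 2√(4623) + 67 = 136 + 2√(4623), so γ^2 - 136 = 2√(4623); squaring, (γ^2 - 136)^2 = 4·4623, i.e. γ^4 - 272γ^2 + 18496 - 18492 = 0, i.e. γ^4 - 272γ^2 + 4 = 0. So γ is a root of x^4 - 272x^2 + 4. This polynomial is irreducible over Q: it has no rational root (each ±√69 ± √67 is irrational), and any factorization into two quadratics over Q would force √(4623) ∈ Q (pairing opposite roots) or √69, √67 ∈ Q (other pairings), all impossible. Hence [Q(γ):Q] = 4 = [Q(√69, √67):Q], so Q(γ) = Q(√69, √67).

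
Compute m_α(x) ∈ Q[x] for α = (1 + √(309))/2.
m_α(x) = x^2 - x - 77

From 2α - 1 = √(309), squaring gives (2α - 1)^2 = 309, i.e. 4α^2 - 4α + 1 = 309, so α^2 - α + (1 - 309)/4 = 0. Since 309 ≡ 1 (mod 4), (1 - 309)/4 = -77 ∈ Z. The polynomial x^2 - x - 77 has discriminant 1 - 4·(-77) = 309, which is not a perfect square in Q (d = 309 is squarefree and ≠ 1), so x^2 - x - 77 is irreducible over Q. It is the minimal polynomial of α.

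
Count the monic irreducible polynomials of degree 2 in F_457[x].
There are 104196 monic irreducible polynomials of degree 2 over F_457

Each element of F_{457^2} that lies in no proper subfield is a root of exactly one monic irreducible of degree 2 over F_457, and each such polynomial has 2 distinct roots in F_{457^2}. By Möbius inversion the count is N_457(2) = (1/2) Σ_{d|2} μ(2/d) · 457^d = (1/2)(μ(2)·457^1 + μ(1)·457^2) = 208392/2 = 104196.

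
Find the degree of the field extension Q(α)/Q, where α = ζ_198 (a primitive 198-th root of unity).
[Q(α):Q] = 60

The minimal polynomial of ζ_198 over Q is the 198-th cyclotomic polynomial Φ_198(x), which is irreducible over Q and has degree φ(198) = 60. Hence [Q(α):Q] = φ(198) = 60.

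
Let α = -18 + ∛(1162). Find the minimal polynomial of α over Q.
m_α(x) = x^3 + 54x^2 + 972x + 4670

Set β = α + 18 = ∛(1162), so β^3 = 1162. Then (α + 18)^3 - 1162 = 0, i.e. α is a root of g(x) = (x + 18)^3 - 1162 = x^3 + 54x^2 + 972x + 4670. Since g(x) = h(x + 18) where h(x) = x^3 - 1162, and h is irreducible over Q (because 1162 is not a perfect cube, so h has no rational root, and a monic cubic with no rational root is irreducible), g is also irreducible (irreducibility is preserved under the substitution x → x + 18). Hence m_α(x) = x^3 + 54x^2 + 972x + 4670.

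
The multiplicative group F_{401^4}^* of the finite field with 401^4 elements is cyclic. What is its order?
|F_{401^4}^*| = 25856961600

F_{401^4} has 401^4 = 25856961601 elements; its multiplicative group consists of all nonzero elements, so |F_{401^4}^*| = 25856961601 - 1 = 25856961600. (It is cyclic since any finite subgroup of the multiplicative group of a field is cyclic.)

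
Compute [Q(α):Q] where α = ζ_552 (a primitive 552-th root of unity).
[Q(α):Q] = 176

The minimal polynomial of ζ_552 over Q is the 552-th cyclotomic polynomial Φ_552(x), which is irreducible over Q and has degree φ(552) = 176. Hence [Q(α):Q] = φ(552) = 176.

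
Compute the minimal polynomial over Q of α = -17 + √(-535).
m_α(x) = x^2 + 34x + 824

From α + 17 = √(-535), squaring gives (α + 17)^2 = -535, i.e. α^2 + 34α + 289 = -535, so α^2 + 34α + 824 = 0. The discriminant of x^2 + 34x + 824 is (34)^2 - 4·(824) = 1156 - 3296 = -2140, and 4·(-535) is not a perfect square in Q since -535 is squarefree and ≠ 1. Hence x^2 + 34x + 824 is irreducible over Q and is the minimal polynomial of α.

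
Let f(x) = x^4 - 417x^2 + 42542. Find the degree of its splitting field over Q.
[K : Q] = 4

Solving the quadratic in x^2: x^2 = (417 ± √(417^2 - 4·42542))/2 = (417 ± √3721)/2 = (417 ± 61)/2, giving x^2 = 239 or x^2 = 178. So f(x) = (x^2 - 239)(x^2 - 178) and the roots of f are ±√239, ±√178. Hence the splitting field is K = Q(√239, √178). Since 239 and 178 are distinct squarefree integers > 1, their product 42542 is not a perfect square, so √178 ∉ Q(√239). By the tower law [K:Q] = [Q(√239,√178):Q(√239)] · [Q(√239):Q] = 2 · 2 = 4.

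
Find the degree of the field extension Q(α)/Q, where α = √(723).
[Q(α):Q] = 2

[Q(α):Q] equals the degree of the minimal polynomial of α. Here α^2 = 723 and x^2 - 723 is irreducible (d = 723 is squarefree, ≠ 1, hence not a square), so deg(m_α) = 2. Thus [Q(α):Q] = 2.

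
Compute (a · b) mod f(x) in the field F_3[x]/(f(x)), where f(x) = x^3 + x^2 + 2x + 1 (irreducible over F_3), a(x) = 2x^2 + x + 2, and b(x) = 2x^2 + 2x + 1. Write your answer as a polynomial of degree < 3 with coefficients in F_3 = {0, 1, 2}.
a · b ≡ x^2 (mod f(x))

Multiply in F_3[x]: a(x)·b(x) = (2x^2 + x + 2)·(2x^2 + 2x + 1) = x^4 + 2x^2 + 2x + 2. This has degree ≥ 3, so divide by f(x) over F_3: x^4 + 2x^2 + 2x + 2 = (x + 2)·(x^3 + x^2 + 2x + 1) + (x^2). Hence a·b ≡ x^2 (mod f). (F_3[x]/(f) is a field with 3^3 = 27 elements since f is irreducible of degree 3.)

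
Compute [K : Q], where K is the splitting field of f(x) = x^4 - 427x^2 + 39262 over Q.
[K : Q] = 4

Solving the quadratic in x^2: x^2 = (427 ± √(427^2 - 4·39262))/2 = (427 ± √25281)/2 = (427 ± 159)/2, giving x^2 = 134 or x^2 = 293. So f(x) = (x^2 - 134)(x^2 - 293) and the roots of f are ±√134, ±√293. Hence the splitting field is K = Q(√134, √293). Since 134 and 293 are distinct squarefree integers > 1, their product 39262 is not a perfect square, so √293 ∉ Q(√134). By the tower law [K:Q] = [Q(√134,√293):Q(√134)] · [Q(√134):Q] = 2 · 2 = 4.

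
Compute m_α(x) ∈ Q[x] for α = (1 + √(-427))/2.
m_α(x) = x^2 - x + 107

From 2α - 1 = √(-427), squaring gives (2α - 1)^2 = -427, i.e. 4α^2 - 4α + 1 = -427, so α^2 - α + (1 + 427)/4 = 0. Since -427 ≡ 1 (mod 4), (1 + 427)/4 = 107 ∈ Z. The polynomial x^2 - x + 107 has discriminant 1 - 4·(107) = -427, which is not a perfect square in Q (d = -427 is squarefree and ≠ 1), so x^2 - x + 107 is irreducible over Q. It is the minimal polynomial of α.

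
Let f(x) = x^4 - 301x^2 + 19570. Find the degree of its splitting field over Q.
[K : Q] = 4

Solving the quadratic in x^2: x^2 = (301 ± √(301^2 - 4·19570))/2 = (301 ± √12321)/2 = (301 ± 111)/2, giving x^2 = 206 or x^2 = 95. So f(x) = (x^2 - 206)(x^2 - 95) and the roots of f are ±√206, ±√95. Hence the splitting field is K = Q(√206, √95). Since 206 and 95 are distinct squarefree integers > 1, their product 19570 is not a perfect square, so √95 ∉ Q(√206). By the tower law [K:Q] = [Q(√206,√95):Q(√206)] · [Q(√206):Q] = 2 · 2 = 4.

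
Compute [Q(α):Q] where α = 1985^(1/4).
[Q(α):Q] = 4

α is a root of x^4 - 1985. By Eisenstein's criterion at the prime p = 5 (which divides the constant term 1985 but p^2 = 25 does not, since 1985 is squarefree), x^4 - 1985 is irreducible over Q. Hence [Q(α):Q] = 4.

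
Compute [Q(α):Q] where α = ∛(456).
[Q(α):Q] = 3

The minimal polynomial of α is x^3 - 456, irreducible over Q since 456 is not a perfect cube (so x^3 - 456 has no rational root). Hence [Q(α):Q] = deg(m_α) = 3.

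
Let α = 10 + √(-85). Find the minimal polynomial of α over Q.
m_α(x) = x^2 - 20x + 185

From α - 10 = √(-85), squaring gives (α - 10)^2 = -85, i.e. α^2 - 20α + 100 = -85, so α^2 - 20α + 185 = 0. The discriminant of x^2 - 20x + 185 is (-20)^2 - 4·(185) = 400 - 740 = -340, and 4·(-85) is not a perfect square in Q since -85 is squarefree and ≠ 1. Hence x^2 - 20x + 185 is irreducible over Q and is the minimal polynomial of α.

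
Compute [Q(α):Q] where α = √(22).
[Q(α):Q] = 2

[Q(α):Q] equals the degree of the minimal polynomial of α. Here α^2 = 22 and x^2 - 22 is irreducible (d = 22 is squarefree, ≠ 1, hence not a square), so deg(m_α) = 2. Thus [Q(α):Q] = 2.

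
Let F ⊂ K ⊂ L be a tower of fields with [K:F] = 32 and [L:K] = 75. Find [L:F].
[L:F] = 2400

The tower law says that for any tower of field extensions F ⊂ K ⊂ L with finite degrees, [L:F] = [L:K] · [K:F]. Here this gives [L:F] = 75 · 32 = 2400.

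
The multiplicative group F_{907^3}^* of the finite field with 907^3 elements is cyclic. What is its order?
|F_{907^3}^*| = 746142642

F_{907^3} has 907^3 = 746142643 elements; its multiplicative group consists of all nonzero elements, so |F_{907^3}^*| = 746142643 - 1 = 746142642. (It is cyclic since any finite subgroup of the multiplicative group of a field is cyclic.)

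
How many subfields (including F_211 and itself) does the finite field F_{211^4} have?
F_{211^4} has 3 subfields

The subfields of F_{p^n} are exactly the fields F_{p^d} for d | n (each is the fixed field of the unique index-d subgroup of Gal(F_{p^n}/F_p) ≅ Z/nZ). The divisors of n = 4 are {1, 2, 4}, giving 3 subfields: F_{211^1}, F_{211^2}, F_{211^4}.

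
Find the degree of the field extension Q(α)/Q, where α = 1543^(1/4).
[Q(α):Q] = 4

α is a root of x^4 - 1543. By Eisenstein's criterion at the prime p = 1543 (which divides the constant term 1543 but p^2 = 2380849 does not, since 1543 is squarefree), x^4 - 1543 is irreducible over Q. Hence [Q(α):Q] = 4.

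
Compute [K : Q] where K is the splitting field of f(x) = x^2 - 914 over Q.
[K : Q] = 2

f(x) = x^2 - 914 factors as (x - √914)(x + √914). The splitting field is K = Q(√914). Since 914 is squarefree and > 1, it is not a perfect square, so x^2 - 914 is irreducible over Q and [Q(√914) : Q] = 2. Hence [K : Q] = 2.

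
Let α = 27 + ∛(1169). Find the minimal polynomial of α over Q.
m_α(x) = x^3 - 81x^2 + 2187x - 20852

Set β = α - 27 = ∛(1169), so β^3 = 1169. Then (α - 27)^3 - 1169 = 0, i.e. α is a root of g(x) = (x - 27)^3 - 1169 = x^3 - 81x^2 + 2187x - 20852. Since g(x) = h(x - 27) where h(x) = x^3 - 1169, and h is irreducible over Q (because 1169 is not a perfect cube, so h has no rational root, and a monic cubic with no rational root is irreducible), g is also irreducible (irreducibility is preserved under the substitution x → x - 27). Hence m_α(x) = x^3 - 81x^2 + 2187x - 20852.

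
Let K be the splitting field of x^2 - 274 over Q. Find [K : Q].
[K : Q] = 2

f(x) = x^2 - 274 factors as (x - √274)(x + √274). The splitting field is K = Q(√274). Since 274 is squarefree and > 1, it is not a perfect square, so x^2 - 274 is irreducible over Q and [Q(√274) : Q] = 2. Hence [K : Q] = 2.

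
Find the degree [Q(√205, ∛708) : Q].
[Q(√205, ∛708) : Q] = 6

Let L = Q(√205, ∛708). Since Q(√205) ⊂ L and [Q(√205):Q] = 2, the tower law gives 2 | [L:Q]. Likewise Q(∛708) ⊂ L with [Q(∛708):Q] = 3 (because 708 is not a perfect cube), so 3 | [L:Q]. As gcd(2,3) = 1, [L:Q] is divisible by 6. Conversely L is generated over Q by √205 and ∛708, so [L:Q] ≤ 2·3 = 6. Therefore [Q(√205, ∛708) : Q] = 6.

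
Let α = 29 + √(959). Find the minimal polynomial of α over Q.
m_α(x) = x^2 - 58x - 118

From α - 29 = √(959), squaring gives (α - 29)^2 = 959, i.e. α^2 - 58α + 841 = 959, so α^2 - 58α - 118 = 0. The discriminant of x^2 - 58x - 118 is (-58)^2 - 4·(-118) = 3364 + 472 = 3836, and 4·(959) is not a perfect square in Q since 959 is squarefree and ≠ 1. Hence x^2 - 58x - 118 is irreducible over Q and is the minimal polynomial of α.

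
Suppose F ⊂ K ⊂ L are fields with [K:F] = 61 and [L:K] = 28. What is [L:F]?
[L:F] = 1708

The tower law says that for any tower of field extensions F ⊂ K ⊂ L with finite degrees, [L:F] = [L:K] · [K:F]. Here this gives [L:F] = 28 · 61 = 1708.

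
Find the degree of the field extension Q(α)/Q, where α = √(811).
[Q(α):Q] = 2

[Q(α):Q] equals the degree of the minimal polynomial of α. Here α^2 = 811 and x^2 - 811 is irreducible (d = 811 is squarefree, ≠ 1, hence not a square), so deg(m_α) = 2. Thus [Q(α):Q] = 2.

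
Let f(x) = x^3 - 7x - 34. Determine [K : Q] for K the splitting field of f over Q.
[K : Q] = 6

By the rational root test, any rational root of the monic integer polynomial f(x) = x^3 - 7x - 34 must be an integer dividing the constant term -34, i.e. one of ±{1, 2, 17, 34}. Evaluating: f(1) = -40, f(-1) = -28, f(2) = -40, f(-2) = -28, f(17) = 4760, f(-17) = -4828, f(34) = 39032, f(-34) = -39100; none is 0, so f has no rational root and is therefore irreducible over Q (a cubic with no linear factor over a field is irreducible). For an irreducible cubic, the Galois group is A_3 or S_3 according as the discriminant disc(f) = -4a^3 - 27b^2 = -4·(-7)^3 - 27·(-34)^2 = -29840 is or is not a square in Q. Here disc(f) = -29840 is not a perfect square in Q, so the Galois group of f over Q is not contained in A_3 and must be all of S_3. The splitting field has degree |S_3| = 6 over Q, so [K : Q] = 6.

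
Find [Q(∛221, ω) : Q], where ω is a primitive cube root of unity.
[Q(∛221, ω) : Q] = 6

[Q(∛221):Q] = 3 (min poly x^3 - 221, irreducible since 221 is not a perfect cube). [Q(ω):Q] = 2 (min poly x^2 + x + 1). Since Q(∛221) ⊂ R and ω ∉ R, we have ω ∉ Q(∛221), so x^2 + x + 1 remains irreducible over Q(∛221) and [Q(∛221, ω) : Q(∛221)] = 2. By the tower law, [Q(∛221, ω) : Q] = 3 · 2 = 6. (In fact Q(∛221, ω) is the splitting field of x^3 - 221 over Q.)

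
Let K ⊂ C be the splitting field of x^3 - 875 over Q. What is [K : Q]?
[K : Q] = 6

The roots of x^3 - 875 are ∛875, ω∛875, ω^2∛875 where ω = e^(2πi/3) is a primitive cube root of unity, so K = Q(∛875, ω). Now [Q(∛875):Q] = 3 (since 875 is not a perfect cube, x^3 - 875 is irreducible) and [Q(ω):Q] = 2. Both 2 and 3 divide [K:Q], and [K:Q] ≤ 3·2 = 6, so [K:Q] = 6. (Equivalently: Q(∛875) ⊂ R but ω ∉ R, so [K : Q(∛875)] = 2.)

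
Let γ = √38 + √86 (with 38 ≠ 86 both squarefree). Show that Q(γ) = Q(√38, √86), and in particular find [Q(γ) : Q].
[Q(γ) : Q] = 4 (equivalently, Q(γ) = Q(√38, √86))

Obviously Q(γ) ⊆ Q(√38, √86), and [Q(√38, √86):Q] = 4 (since 38, 86 are distinct squarefree integers > 1 with 3268 not a perfect square). To show equality we compute the minimal polynomial of γ. From γ = √38 + √86: γ^2 = 38 + 2√(3268) + 86 = 124 + 2√(3268), so γ^2 - 124 = 2√(3268); squaring, (γ^2 - 124)^2 = 4·3268, i.e. γ^4 - 248γ^2 + 15376 - 13072 = 0, i.e. γ^4 - 248γ^2 + 2304 = 0. So γ is a root of x^4 - 248x^2 + 2304. This polynomial is irreducible over Q: it has no rational root (each ±√38 ± √86 is irrational), and any factorization into two quadratics over Q would force √(3268) ∈ Q (pairing opposite roots) or √38, √86 ∈ Q (other pairings), all impossible. Hence [Q(γ):Q] = 4 = [Q(√38, √86):Q], so Q(γ) = Q(√38, √86).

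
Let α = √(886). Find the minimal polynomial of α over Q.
m_α(x) = x^2 - 886

α satisfies α^2 - 886 = 0, so x^2 - 886 annihilates α. Since d = 886 is squarefree and ≠ 1, it is not a perfect square in Q, so x^2 - 886 has no rational root and is therefore irreducible over Q (a degree-2 polynomial over a field is irreducible iff it has no root). Hence m_α(x) = x^2 - 886.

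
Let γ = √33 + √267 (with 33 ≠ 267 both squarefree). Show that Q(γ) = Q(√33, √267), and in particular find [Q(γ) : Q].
[Q(γ) : Q] = 4 (equivalently, Q(γ) = Q(√33, √267))

Obviously Q(γ) ⊆ Q(√33, √267), and [Q(√33, √267):Q] = 4 (since 33, 267 are distinct squarefree integers > 1 with 8811 not a perfect square). To show equality we compute the minimal polynomial of γ. From γ = √33 + √267: γ^2 = 33 + 2√(8811) + 267 = 300 + 2√(8811), so γ^2 - 300 = 2√(8811); squaring, (γ^2 - 300)^2 = 4·8811, i.e. γ^4 - 600γ^2 + 90000 - 35244 = 0, i.e. γ^4 - 600γ^2 + 54756 = 0. So γ is a root of x^4 - 600x^2 + 54756. This polynomial is irreducible over Q: it has no rational root (each ±√33 ± √267 is irrational), and any factorization into two quadratics over Q would force √(8811) ∈ Q (pairing opposite roots) or √33, √267 ∈ Q (other pairings), all impossible. Hence [Q(γ):Q] = 4 = [Q(√33, √267):Q], so Q(γ) = Q(√33, √267).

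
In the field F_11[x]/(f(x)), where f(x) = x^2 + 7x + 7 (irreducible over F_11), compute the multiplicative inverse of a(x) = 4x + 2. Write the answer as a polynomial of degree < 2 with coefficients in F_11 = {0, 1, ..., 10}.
a(x)^(-1) ≡ 8x + 8 (mod f(x))

Since f is irreducible over F_11, F_11[x]/(f) is a field and a(x) ≠ 0 has an inverse. Apply the extended Euclidean algorithm to f(x) and a(x) in F_11[x]: f(x) = (3x + 3)·a(x) + (1). The last nonzero remainder is the constant 1 = gcd(f, a) in F_11. Back-substituting through the division chain expresses 1 = s(x)·a(x) + t(x)·f(x) with s(x) ≡ 8x + 8 (mod f), so a(x)^(-1) ≡ s(x) = 8x + 8 (mod f). Check: (4x + 2)·(8x + 8) = 10x^2 + 4x + 5 ≡ 1 (mod x^2 + 7x + 7).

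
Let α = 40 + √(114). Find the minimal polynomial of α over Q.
m_α(x) = x^2 - 80x + 1486

From α - 40 = √(114), squaring gives (α - 40)^2 = 114, i.e. α^2 - 80α + 1600 = 114, so α^2 - 80α + 1486 = 0. The discriminant of x^2 - 80x + 1486 is (-80)^2 - 4·(1486) = 6400 - 5944 = 456, and 4·(114) is not a perfect square in Q since 114 is squarefree and ≠ 1. Hence x^2 - 80x + 1486 is irreducible over Q and is the minimal polynomial of α.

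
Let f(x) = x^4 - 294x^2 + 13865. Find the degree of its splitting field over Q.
[K : Q] = 4

Solving the quadratic in x^2: x^2 = (294 ± √(294^2 - 4·13865))/2 = (294 ± √30976)/2 = (294 ± 176)/2, giving x^2 = 59 or x^2 = 235. So f(x) = (x^2 - 59)(x^2 - 235) and the roots of f are ±√59, ±√235. Hence the splitting field is K = Q(√59, √235). Since 59 and 235 are distinct squarefree integers > 1, their product 13865 is not a perfect square, so √235 ∉ Q(√59). By the tower law [K:Q] = [Q(√59,√235):Q(√59)] · [Q(√59):Q] = 2 · 2 = 4.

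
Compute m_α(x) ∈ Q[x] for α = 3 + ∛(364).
m_α(x) = x^3 - 9x^2 + 27x - 391

Set β = α - 3 = ∛(364), so β^3 = 364. Then (α - 3)^3 - 364 = 0, i.e. α is a root of g(x) = (x - 3)^3 - 364 = x^3 - 9x^2 + 27x - 391. Since g(x) = h(x - 3) where h(x) = x^3 - 364, and h is irreducible over Q (because 364 is not a perfect cube, so h has no rational root, and a monic cubic with no rational root is irreducible), g is also irreducible (irreducibility is preserved under the substitution x → x - 3). Hence m_α(x) = x^3 - 9x^2 + 27x - 391.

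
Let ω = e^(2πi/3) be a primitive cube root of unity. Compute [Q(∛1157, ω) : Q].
[Q(∛1157, ω) : Q] = 6

[Q(∛1157):Q] = 3 (min poly x^3 - 1157, irreducible since 1157 is not a perfect cube). [Q(ω):Q] = 2 (min poly x^2 + x + 1). Since Q(∛1157) ⊂ R and ω ∉ R, we have ω ∉ Q(∛1157), so x^2 + x + 1 remains irreducible over Q(∛1157) and [Q(∛1157, ω) : Q(∛1157)] = 2. By the tower law, [Q(∛1157, ω) : Q] = 3 · 2 = 6. (In fact Q(∛1157, ω) is the splitting field of x^3 - 1157 over Q.)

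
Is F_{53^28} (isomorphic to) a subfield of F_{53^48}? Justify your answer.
No: F_{53^28} is not a subfield of F_{53^48}

F_{p^m} embeds in F_{p^n} iff m | n. Here 28 ∤ 48 (since 48 = 1·28 + 20 with remainder 20 ≠ 0), so F_{53^28} is not a subfield of F_{53^48}. Equivalently: if it were, the tower law would give 28 = [F_{53^28}:F_53] dividing [F_{53^48}:F_53] = 48, contradiction.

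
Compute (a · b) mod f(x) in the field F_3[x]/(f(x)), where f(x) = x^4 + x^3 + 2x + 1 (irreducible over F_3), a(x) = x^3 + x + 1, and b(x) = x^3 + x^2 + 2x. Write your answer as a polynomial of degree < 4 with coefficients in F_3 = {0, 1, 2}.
a · b ≡ 2x^2 + 2x (mod f(x))

Multiply in F_3[x]: a(x)·b(x) = (x^3 + x + 1)·(x^3 + x^2 + 2x) = x^6 + x^5 + 2x^3 + 2x. This has degree ≥ 4, so divide by f(x) over F_3: x^6 + x^5 + 2x^3 + 2x = (x^2)·(x^4 + x^3 + 2x + 1) + (2x^2 + 2x). Hence a·b ≡ 2x^2 + 2x (mod f). (F_3[x]/(f) is a field with 3^4 = 81 elements since f is irreducible of degree 4.)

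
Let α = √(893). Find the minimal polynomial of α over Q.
m_α(x) = x^2 - 893

α satisfies α^2 - 893 = 0, so x^2 - 893 annihilates α. Since d = 893 is squarefree and ≠ 1, it is not a perfect square in Q, so x^2 - 893 has no rational root and is therefore irreducible over Q (a degree-2 polynomial over a field is irreducible iff it has no root). Hence m_α(x) = x^2 - 893.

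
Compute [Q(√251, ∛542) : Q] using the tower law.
[Q(√251, ∛542) : Q] = 6

Let L = Q(√251, ∛542). Since Q(√251) ⊂ L and [Q(√251):Q] = 2, the tower law gives 2 | [L:Q]. Likewise Q(∛542) ⊂ L with [Q(∛542):Q] = 3 (because 542 is not a perfect cube), so 3 | [L:Q]. As gcd(2,3) = 1, [L:Q] is divisible by 6. Conversely L is generated over Q by √251 and ∛542, so [L:Q] ≤ 2·3 = 6. Therefore [Q(√251, ∛542) : Q] = 6.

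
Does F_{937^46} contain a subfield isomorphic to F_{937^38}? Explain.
No: F_{937^38} is not a subfield of F_{937^46}

F_{p^m} embeds in F_{p^n} iff m | n. Here 38 ∤ 46 (since 46 = 1·38 + 8 with remainder 8 ≠ 0), so F_{937^38} is not a subfield of F_{937^46}. Equivalently: if it were, the tower law would give 38 = [F_{937^38}:F_937] dividing [F_{937^46}:F_937] = 46, contradiction.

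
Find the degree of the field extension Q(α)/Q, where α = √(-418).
[Q(α):Q] = 2

[Q(α):Q] equals the degree of the minimal polynomial of α. Here α^2 = -418 and x^2 + 418 is irreducible (d = -418 is squarefree, ≠ 1, hence not a square), so deg(m_α) = 2. Thus [Q(α):Q] = 2.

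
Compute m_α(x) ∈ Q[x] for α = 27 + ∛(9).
m_α(x) = x^3 - 81x^2 + 2187x - 19692

Set β = α - 27 = ∛(9), so β^3 = 9. Then (α - 27)^3 - 9 = 0, i.e. α is a root of g(x) = (x - 27)^3 - 9 = x^3 - 81x^2 + 2187x - 19692. Since g(x) = h(x - 27) where h(x) = x^3 - 9, and h is irreducible over Q (because 9 is not a perfect cube, so h has no rational root, and a monic cubic with no rational root is irreducible), g is also irreducible (irreducibility is preserved under the substitution x → x - 27). Hence m_α(x) = x^3 - 81x^2 + 2187x - 19692.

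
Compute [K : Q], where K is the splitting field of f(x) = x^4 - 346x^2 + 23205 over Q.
[K : Q] = 4

Solving the quadratic in x^2: x^2 = (346 ± √(346^2 - 4·23205))/2 = (346 ± √26896)/2 = (346 ± 164)/2, giving x^2 = 91 or x^2 = 255. So f(x) = (x^2 - 91)(x^2 - 255) and the roots of f are ±√91, ±√255. Hence the splitting field is K = Q(√91, √255). Since 91 and 255 are distinct squarefree integers > 1, their product 23205 is not a perfect square, so √255 ∉ Q(√91). By the tower law [K:Q] = [Q(√91,√255):Q(√91)] · [Q(√91):Q] = 2 · 2 = 4.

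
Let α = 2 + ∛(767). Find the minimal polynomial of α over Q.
m_α(x) = x^3 - 6x^2 + 12x - 775

Set β = α - 2 = ∛(767), so β^3 = 767. Then (α - 2)^3 - 767 = 0, i.e. α is a root of g(x) = (x - 2)^3 - 767 = x^3 - 6x^2 + 12x - 775. Since g(x) = h(x - 2) where h(x) = x^3 - 767, and h is irreducible over Q (because 767 is not a perfect cube, so h has no rational root, and a monic cubic with no rational root is irreducible), g is also irreducible (irreducibility is preserved under the substitution x → x - 2). Hence m_α(x) = x^3 - 6x^2 + 12x - 775.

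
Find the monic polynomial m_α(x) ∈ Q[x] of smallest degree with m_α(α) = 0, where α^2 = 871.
m_α(x) = x^2 - 871

α satisfies α^2 - 871 = 0, so x^2 - 871 annihilates α. Since d = 871 is squarefree and ≠ 1, it is not a perfect square in Q, so x^2 - 871 has no rational root and is therefore irreducible over Q (a degree-2 polynomial over a field is irreducible iff it has no root). Hence m_α(x) = x^2 - 871.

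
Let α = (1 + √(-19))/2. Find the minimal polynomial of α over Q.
m_α(x) = x^2 - x + 5

From 2α - 1 = √(-19), squaring gives (2α - 1)^2 = -19, i.e. 4α^2 - 4α + 1 = -19, so α^2 - α + (1 + 19)/4 = 0. Since -19 ≡ 1 (mod 4), (1 + 19)/4 = 5 ∈ Z. The polynomial x^2 - x + 5 has discriminant 1 - 4·(5) = -19, which is not a perfect square in Q (d = -19 is squarefree and ≠ 1), so x^2 - x + 5 is irreducible over Q. It is the minimal polynomial of α.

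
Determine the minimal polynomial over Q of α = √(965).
m_α(x) = x^2 - 965

α satisfies α^2 - 965 = 0, so x^2 - 965 annihilates α. Since d = 965 is squarefree and ≠ 1, it is not a perfect square in Q, so x^2 - 965 has no rational root and is therefore irreducible over Q (a degree-2 polynomial over a field is irreducible iff it has no root). Hence m_α(x) = x^2 - 965.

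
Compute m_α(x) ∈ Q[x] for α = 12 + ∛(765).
m_α(x) = x^3 - 36x^2 + 432x - 2493

Set β = α - 12 = ∛(765), so β^3 = 765. Then (α - 12)^3 - 765 = 0, i.e. α is a root of g(x) = (x - 12)^3 - 765 = x^3 - 36x^2 + 432x - 2493. Since g(x) = h(x - 12) where h(x) = x^3 - 765, and h is irreducible over Q (because 765 is not a perfect cube, so h has no rational root, and a monic cubic with no rational root is irreducible), g is also irreducible (irreducibility is preserved under the substitution x → x - 12). Hence m_α(x) = x^3 - 36x^2 + 432x - 2493.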